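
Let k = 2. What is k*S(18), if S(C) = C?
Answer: 36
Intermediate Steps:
k*S(18) = 2*18 = 36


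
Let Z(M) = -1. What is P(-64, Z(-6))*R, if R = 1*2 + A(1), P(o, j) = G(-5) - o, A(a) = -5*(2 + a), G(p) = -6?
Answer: -754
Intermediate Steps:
A(a) = -10 - 5*a
P(o, j) = -6 - o
R = -13 (R = 1*2 + (-10 - 5*1) = 2 + (-10 - 5) = 2 - 15 = -13)
P(-64, Z(-6))*R = (-6 - 1*(-64))*(-13) = (-6 + 64)*(-13) = 58*(-13) = -754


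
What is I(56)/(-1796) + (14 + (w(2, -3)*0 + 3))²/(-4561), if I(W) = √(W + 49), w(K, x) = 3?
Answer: -289/4561 - √105/1796 ≈ -0.069069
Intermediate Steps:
I(W) = √(49 + W)
I(56)/(-1796) + (14 + (w(2, -3)*0 + 3))²/(-4561) = √(49 + 56)/(-1796) + (14 + (3*0 + 3))²/(-4561) = √105*(-1/1796) + (14 + (0 + 3))²*(-1/4561) = -√105/1796 + (14 + 3)²*(-1/4561) = -√105/1796 + 17²*(-1/4561) = -√105/1796 + 289*(-1/4561) = -√105/1796 - 289/4561 = -289/4561 - √105/1796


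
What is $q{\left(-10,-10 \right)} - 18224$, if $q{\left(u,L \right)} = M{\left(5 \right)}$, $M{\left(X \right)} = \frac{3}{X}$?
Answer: $- \frac{91117}{5} \approx -18223.0$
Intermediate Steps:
$q{\left(u,L \right)} = \frac{3}{5}$
$q{\left(-10,-10 \right)} - 18224 = \frac{3}{5} - 18224 = - \frac{91117}{5}$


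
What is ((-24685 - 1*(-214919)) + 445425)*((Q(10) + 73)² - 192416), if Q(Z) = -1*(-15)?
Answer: -117388418848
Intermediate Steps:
Q(Z) = 15
((-24685 - 1*(-214919)) + 445425)*((Q(10) + 73)² - 192416) = ((-24685 - 1*(-214919)) + 445425)*((15 + 73)² - 192416) = ((-24685 + 214919) + 445425)*(88² - 192416) = (190234 + 445425)*(7744 - 192416) = 635659*(-184672) = -117388418848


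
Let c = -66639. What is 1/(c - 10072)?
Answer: -1/76711 ≈ -1.3036e-5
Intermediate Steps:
1/(c - 10072) = 1/(-66639 - 10072) = 1/(-76711) = -1/76711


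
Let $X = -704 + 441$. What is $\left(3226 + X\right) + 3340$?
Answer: $6303$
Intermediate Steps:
$X = -263$
$\left(3226 + X\right) + 3340 = \left(3226 - 263\right) + 3340 = 2963 + 3340 = 6303$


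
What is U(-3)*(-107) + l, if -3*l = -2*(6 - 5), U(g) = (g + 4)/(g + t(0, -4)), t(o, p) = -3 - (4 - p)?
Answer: 349/42 ≈ 8.3095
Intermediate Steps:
t(o, p) = -7 + p (t(o, p) = -3 + (-4 + p) = -7 + p)
U(g) = (4 + g)/(-11 + g) (U(g) = (g + 4)/(g + (-7 - 4)) = (4 + g)/(g - 11) = (4 + g)/(-11 + g))
l = ⅔ (l = -(-2)*1*(6 - 5)/3 = -(-2)*1*1/3 = -(-2)/3 = -⅓*(-2) = ⅔ ≈ 0.66667)
U(-3)*(-107) + l = ((4 - 3)/(-11 - 3))*(-107) + ⅔ = (1/(-14))*(-107) + ⅔ = -1/14*1*(-107) + ⅔ = -1/14*(-107) + ⅔ = 107/14 + ⅔ = 349/42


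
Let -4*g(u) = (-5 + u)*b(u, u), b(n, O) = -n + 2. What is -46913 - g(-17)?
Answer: -94035/2 ≈ -47018.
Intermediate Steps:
b(n, O) = 2 - n
g(u) = -(-5 + u)*(2 - u)/4
-46913 - g(-17) = -46913 - (-5 - 17)*(-2 - 17)/4 = -46913 - (-22)*(-19)/4 = -46913 - 1*209/2 = -46913 - 209/2 = -94035/2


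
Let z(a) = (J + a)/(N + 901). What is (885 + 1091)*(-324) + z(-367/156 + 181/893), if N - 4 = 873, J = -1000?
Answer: -158576981443271/247689624 ≈ -6.4023e+5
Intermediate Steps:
N = 877 (N = 4 + 873 = 877)
z(a) = -500/889 + a/1778 (z(a) = (-1000 + a)/(877 + 901) = (-1000 + a)/1778 = (-1000 + a)*(1/1778) = -500/889 + a/1778)
(885 + 1091)*(-324) + z(-367/156 + 181/893) = (885 + 1091)*(-324) + (-500/889 + (-367/156 + 181/893)/1778) = 1976*(-324) + (-500/889 + (-367*1/156 + 181*(1/893))/1778) = -640224 + (-500/889 + (-367/156 + 181/893)/1778) = -640224 + (-500/889 + (1/1778)*(-299495/139308)) = -640224 + (-500/889 - 42785/35384232) = -640224 - 139607495/247689624 = -158576981443271/247689624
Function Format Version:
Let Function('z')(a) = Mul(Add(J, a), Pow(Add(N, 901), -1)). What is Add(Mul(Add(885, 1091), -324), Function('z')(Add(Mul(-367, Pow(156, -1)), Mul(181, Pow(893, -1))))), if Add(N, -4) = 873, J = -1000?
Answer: Rational(-158576981443271, 247689624) ≈ -6.4023e+5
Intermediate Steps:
N = 877 (N = Add(4, 873) = 877)
Function('z')(a) = Add(Rational(-500, 889), Mul(Rational(1, 1778), a)) (Function('z')(a) = Mul(Add(-1000, a), Pow(Add(877, 901), -1)) = Mul(Add(-1000, a), Pow(1778, -1)) = Mul(Add(-1000, a), Rational(1, 1778)) = Add(Rational(-500, 889), Mul(Rational(1, 1778), a)))
Add(Mul(Add(885, 1091), -324), Function('z')(Add(Mul(-367, Pow(156, -1)), Mul(181, Pow(893, -1))))) = Add(Mul(Add(885, 1091), -324), Add(Rational(-500, 889), Mul(Rational(1, 1778), Add(Mul(-367, Pow(156, -1)), Mul(181, Pow(893, -1)))))) = Add(Mul(1976, -324), Add(Rational(-500, 889), Mul(Rational(1, 1778), Add(Mul(-367, Rational(1, 156)), Mul(181, Rational(1, 893)))))) = Add(-640224, Add(Rational(-500, 889), Mul(Rational(1, 1778), Add(Rational(-367, 156), Rational(181, 893))))) = Add(-640224, Add(Rational(-500, 889), Mul(Rational(1, 1778), Rational(-299495, 139308)))) = Add(-640224, Add(Rational(-500, 889), Rational(-42785, 35384232))) = Add(-640224, Rational(-139607495, 247689624)) = Rational(-158576981443271, 247689624)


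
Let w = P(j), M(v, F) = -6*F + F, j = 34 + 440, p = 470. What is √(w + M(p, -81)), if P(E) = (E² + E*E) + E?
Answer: √450231 ≈ 670.99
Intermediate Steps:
j = 474
M(v, F) = -5*F
P(E) = E + 2*E² (P(E) = (E² + E²) + E = 2*E² + E = E + 2*E²)
w = 449826 (w = 474*(1 + 2*474) = 474*(1 + 948) = 474*949 = 449826)
√(w + M(p, -81)) = √(449826 - 5*(-81)) = √(449826 + 405) = √450231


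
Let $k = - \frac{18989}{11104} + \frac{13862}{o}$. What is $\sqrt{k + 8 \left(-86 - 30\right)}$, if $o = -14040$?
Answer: $\frac{i \sqrt{2454478140939630}}{1623960} \approx 30.507 i$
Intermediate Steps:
$k = - \frac{52566151}{19487520}$ ($k = - \frac{18989}{11104} + \frac{13862}{-14040} = \left(-18989\right) \frac{1}{11104} + 13862 \left(- \frac{1}{14040}\right) = - \frac{18989}{11104} - \frac{6931}{7020} = - \frac{52566151}{19487520} \approx -2.6974$)
$\sqrt{k + 8 \left(-86 - 30\right)} = \sqrt{- \frac{52566151}{19487520} + 8 \left(-86 - 30\right)} = \sqrt{- \frac{52566151}{19487520} + 8 \left(-116\right)} = \sqrt{- \frac{52566151}{19487520} - 928} = \sqrt{- \frac{18136984711}{19487520}} = \frac{i \sqrt{2454478140939630}}{1623960}$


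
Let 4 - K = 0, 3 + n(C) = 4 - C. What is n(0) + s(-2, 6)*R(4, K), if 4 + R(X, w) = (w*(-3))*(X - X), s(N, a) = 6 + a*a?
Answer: -167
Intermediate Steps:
n(C) = 1 - C (n(C) = -3 + (4 - C) = 1 - C)
K = 4 (K = 4 - 1*0 = 4 + 0 = 4)
s(N, a) = 6 + a²
R(X, w) = -4 (R(X, w) = -4 + (w*(-3))*(X - X) = -4 - 3*w*0 = -4 + 0 = -4)
n(0) + s(-2, 6)*R(4, K) = (1 - 1*0) + (6 + 6²)*(-4) = (1 + 0) + (6 + 36)*(-4) = 1 + 42*(-4) = 1 - 168 = -167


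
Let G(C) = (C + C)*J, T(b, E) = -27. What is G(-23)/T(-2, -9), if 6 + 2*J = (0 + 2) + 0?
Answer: -92/27 ≈ -3.4074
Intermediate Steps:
J = -2 (J = -3 + ((0 + 2) + 0)/2 = -3 + (2 + 0)/2 = -3 + (1/2)*2 = -3 + 1 = -2)
G(C) = -4*C (G(C) = (C + C)*(-2) = (2*C)*(-2) = -4*C)
G(-23)/T(-2, -9) = -4*(-23)/(-27) = 92*(-1/27) = -92/27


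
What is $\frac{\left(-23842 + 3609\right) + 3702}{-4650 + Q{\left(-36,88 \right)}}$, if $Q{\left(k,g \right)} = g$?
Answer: $\frac{16531}{4562} \approx 3.6236$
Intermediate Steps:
$\frac{\left(-23842 + 3609\right) + 3702}{-4650 + Q{\left(-36,88 \right)}} = \frac{\left(-23842 + 3609\right) + 3702}{-4650 + 88} = \frac{-20233 + 3702}{-4562} = \left(-16531\right) \left(- \frac{1}{4562}\right) = \frac{16531}{4562}$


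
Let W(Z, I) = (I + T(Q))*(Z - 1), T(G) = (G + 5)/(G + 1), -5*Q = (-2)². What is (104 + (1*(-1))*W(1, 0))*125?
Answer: 13000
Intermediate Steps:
Q = -⅘ (Q = -⅕*(-2)² = -⅕*4 = -⅘ ≈ -0.80000)
T(G) = (5 + G)/(1 + G)
W(Z, I) = (-1 + Z)*(21 + I) (W(Z, I) = (I + (5 - ⅘)/(1 - ⅘))*(Z - 1) = (I + (21/5)/(⅕))*(-1 + Z) = (I + 5*(21/5))*(-1 + Z) = (I + 21)*(-1 + Z) = (21 + I)*(-1 + Z) = (-1 + Z)*(21 + I))
(104 + (1*(-1))*W(1, 0))*125 = (104 + (1*(-1))*(-21 - 1*0 + 21*1 + 0*1))*125 = (104 - (-21 + 0 + 21 + 0))*125 = (104 - 1*0)*125 = (104 + 0)*125 = 104*125 = 13000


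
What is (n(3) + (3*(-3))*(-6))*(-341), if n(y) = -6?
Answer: -16368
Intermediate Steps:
(n(3) + (3*(-3))*(-6))*(-341) = (-6 + (3*(-3))*(-6))*(-341) = (-6 - 9*(-6))*(-341) = (-6 + 54)*(-341) = 48*(-341) = -16368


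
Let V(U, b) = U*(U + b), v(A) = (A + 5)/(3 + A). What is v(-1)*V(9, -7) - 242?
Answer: -206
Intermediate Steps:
v(A) = (5 + A)/(3 + A)
v(-1)*V(9, -7) - 242 = ((5 - 1)/(3 - 1))*(9*(9 - 7)) - 242 = (4/2)*(9*2) - 242 = ((½)*4)*18 - 242 = 2*18 - 242 = 36 - 242 = -206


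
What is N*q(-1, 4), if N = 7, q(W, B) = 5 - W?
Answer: 42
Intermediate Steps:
N*q(-1, 4) = 7*(5 - 1*(-1)) = 7*(5 + 1) = 7*6 = 42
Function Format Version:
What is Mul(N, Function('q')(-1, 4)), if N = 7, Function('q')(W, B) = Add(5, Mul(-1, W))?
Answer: 42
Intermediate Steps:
Mul(N, Function('q')(-1, 4)) = Mul(7, Add(5, Mul(-1, -1))) = Mul(7, Add(5, 1)) = Mul(7, 6) = 42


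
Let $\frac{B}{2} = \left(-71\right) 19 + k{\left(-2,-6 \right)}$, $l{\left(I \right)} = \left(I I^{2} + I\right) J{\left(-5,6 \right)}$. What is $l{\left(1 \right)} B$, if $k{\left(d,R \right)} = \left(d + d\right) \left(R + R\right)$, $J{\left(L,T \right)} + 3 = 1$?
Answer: $10408$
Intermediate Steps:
$J{\left(L,T \right)} = -2$ ($J{\left(L,T \right)} = -3 + 1 = -2$)
$k{\left(d,R \right)} = 4 R d$ ($k{\left(d,R \right)} = 2 d 2 R = 4 R d$)
$l{\left(I \right)} = - 2 I - 2 I^{3}$ ($l{\left(I \right)} = \left(I I^{2} + I\right) \left(-2\right) = \left(I^{3} + I\right) \left(-2\right) = \left(I + I^{3}\right) \left(-2\right) = - 2 I - 2 I^{3}$)
$B = -2602$ ($B = 2 \left(\left(-71\right) 19 + 4 \left(-6\right) \left(-2\right)\right) = 2 \left(-1349 + 48\right) = 2 \left(-1301\right) = -2602$)
$l{\left(1 \right)} B = \left(-2\right) 1 \left(1 + 1^{2}\right) \left(-2602\right) = \left(-2\right) 1 \left(1 + 1\right) \left(-2602\right) = \left(-2\right) 1 \cdot 2 \left(-2602\right) = \left(-4\right) \left(-2602\right) = 10408$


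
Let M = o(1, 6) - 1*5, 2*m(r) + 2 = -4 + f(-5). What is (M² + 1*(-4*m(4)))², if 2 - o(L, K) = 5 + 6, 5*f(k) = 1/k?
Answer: 27060804/625 ≈ 43297.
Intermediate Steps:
f(k) = 1/(5*k)
o(L, K) = -9 (o(L, K) = 2 - (5 + 6) = 2 - 1*11 = 2 - 11 = -9)
m(r) = -151/50 (m(r) = -1 + (-4 + (⅕)/(-5))/2 = -1 + (-4 + (⅕)*(-⅕))/2 = -1 + (-4 - 1/25)/2 = -1 + (½)*(-101/25) = -1 - 101/50 = -151/50)
M = -14 (M = -9 - 1*5 = -9 - 5 = -14)
(M² + 1*(-4*m(4)))² = ((-14)² + 1*(-4*(-151/50)))² = (196 + 1*(302/25))² = (196 + 302/25)² = (5202/25)² = 27060804/625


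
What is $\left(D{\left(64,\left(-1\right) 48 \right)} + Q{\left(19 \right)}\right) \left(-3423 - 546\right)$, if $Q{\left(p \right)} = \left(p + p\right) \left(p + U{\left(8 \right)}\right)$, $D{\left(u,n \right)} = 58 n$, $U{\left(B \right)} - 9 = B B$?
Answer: $-2825928$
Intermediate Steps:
$U{\left(B \right)} = 9 + B^{2}$ ($U{\left(B \right)} = 9 + B B = 9 + B^{2}$)
$Q{\left(p \right)} = 2 p \left(73 + p\right)$ ($Q{\left(p \right)} = \left(p + p\right) \left(p + \left(9 + 8^{2}\right)\right) = 2 p \left(p + \left(9 + 64\right)\right) = 2 p \left(p + 73\right) = 2 p \left(73 + p\right)$)
$\left(D{\left(64,\left(-1\right) 48 \right)} + Q{\left(19 \right)}\right) \left(-3423 - 546\right) = \left(58 \left(\left(-1\right) 48\right) + 2 \cdot 19 \left(73 + 19\right)\right) \left(-3423 - 546\right) = \left(58 \left(-48\right) + 2 \cdot 19 \cdot 92\right) \left(-3969\right) = \left(-2784 + 3496\right) \left(-3969\right) = 712 \left(-3969\right) = -2825928$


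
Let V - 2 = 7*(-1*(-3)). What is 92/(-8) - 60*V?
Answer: -2783/2 ≈ -1391.5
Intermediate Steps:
V = 23 (V = 2 + 7*(-1*(-3)) = 2 + 7*3 = 2 + 21 = 23)
92/(-8) - 60*V = 92/(-8) - 60*23 = 92*(-1/8) - 1380 = -23/2 - 1380 = -2783/2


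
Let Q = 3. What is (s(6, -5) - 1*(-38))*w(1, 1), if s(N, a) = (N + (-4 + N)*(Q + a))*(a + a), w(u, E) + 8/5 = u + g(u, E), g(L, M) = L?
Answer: 36/5 ≈ 7.2000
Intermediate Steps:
w(u, E) = -8/5 + 2*u (w(u, E) = -8/5 + (u + u) = -8/5 + 2*u)
s(N, a) = 2*a*(N + (-4 + N)*(3 + a)) (s(N, a) = (N + (-4 + N)*(3 + a))*(a + a) = (N + (-4 + N)*(3 + a))*(2*a) = 2*a*(N + (-4 + N)*(3 + a)))
(s(6, -5) - 1*(-38))*w(1, 1) = (2*(-5)*(-12 - 4*(-5) + 4*6 + 6*(-5)) - 1*(-38))*(-8/5 + 2*1) = (2*(-5)*(-12 + 20 + 24 - 30) + 38)*(-8/5 + 2) = (2*(-5)*2 + 38)*(2/5) = (-20 + 38)*(2/5) = 18*(2/5) = 36/5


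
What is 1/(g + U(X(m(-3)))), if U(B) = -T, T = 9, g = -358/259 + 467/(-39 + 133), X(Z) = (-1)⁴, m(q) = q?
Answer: -24346/131813 ≈ -0.18470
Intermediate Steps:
X(Z) = 1
g = 87301/24346 (g = -358*1/259 + 467/94 = -358/259 + 467*(1/94) = -358/259 + 467/94 = 87301/24346 ≈ 3.5858)
U(B) = -9 (U(B) = -1*9 = -9)
1/(g + U(X(m(-3)))) = 1/(87301/24346 - 9) = 1/(-131813/24346) = -24346/131813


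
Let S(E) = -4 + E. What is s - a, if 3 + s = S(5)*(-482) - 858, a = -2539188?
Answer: 2537845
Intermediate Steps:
s = -1343 (s = -3 + ((-4 + 5)*(-482) - 858) = -3 + (1*(-482) - 858) = -3 + (-482 - 858) = -3 - 1340 = -1343)
s - a = -1343 - 1*(-2539188) = -1343 + 2539188 = 2537845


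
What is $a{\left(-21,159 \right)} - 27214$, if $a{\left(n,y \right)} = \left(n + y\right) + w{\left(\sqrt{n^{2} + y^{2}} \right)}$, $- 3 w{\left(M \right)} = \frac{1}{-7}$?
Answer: $- \frac{568595}{21} \approx -27076.0$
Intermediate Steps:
$w{\left(M \right)} = \frac{1}{21}$ ($w{\left(M \right)} = - \frac{1}{3 \left(-7\right)} = \left(- \frac{1}{3}\right) \left(- \frac{1}{7}\right) = \frac{1}{21}$)
$a{\left(n,y \right)} = \frac{1}{21} + n + y$ ($a{\left(n,y \right)} = \left(n + y\right) + \frac{1}{21} = \frac{1}{21} + n + y$)
$a{\left(-21,159 \right)} - 27214 = \left(\frac{1}{21} - 21 + 159\right) - 27214 = \frac{2899}{21} - 27214 = - \frac{568595}{21}$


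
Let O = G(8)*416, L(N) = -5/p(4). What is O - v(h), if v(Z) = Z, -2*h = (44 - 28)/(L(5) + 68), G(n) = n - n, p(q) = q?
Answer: 32/267 ≈ 0.11985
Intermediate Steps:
G(n) = 0
L(N) = -5/4
O = 0 (O = 0*416 = 0)
h = -32/267 (h = -(44 - 28)/(2*(-5/4 + 68)) = -8/267/4 = -8*4/267 = -1/2*64/267 = -32/267 ≈ -0.11985)
O - v(h) = 0 - 1*(-32/267) = 0 + 32/267 = 32/267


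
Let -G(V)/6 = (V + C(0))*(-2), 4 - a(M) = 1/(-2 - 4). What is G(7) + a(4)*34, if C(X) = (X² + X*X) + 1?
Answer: 713/3 ≈ 237.67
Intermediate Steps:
a(M) = 25/6 (a(M) = 4 - 1/(-2 - 4) = 4 - 1/(-6) = 4 - 1*(-⅙) = 4 + ⅙ = 25/6)
C(X) = 1 + 2*X² (C(X) = (X² + X²) + 1 = 2*X² + 1 = 1 + 2*X²)
G(V) = 12 + 12*V (G(V) = -6*(V + (1 + 2*0²))*(-2) = -6*(V + (1 + 2*0))*(-2) = -6*(V + (1 + 0))*(-2) = -6*(V + 1)*(-2) = -6*(1 + V)*(-2) = -6*(-2 - 2*V) = 12 + 12*V)
G(7) + a(4)*34 = (12 + 12*7) + (25/6)*34 = (12 + 84) + 425/3 = 96 + 425/3 = 713/3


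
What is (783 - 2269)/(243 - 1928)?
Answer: 1486/1685 ≈ 0.88190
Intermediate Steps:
(783 - 2269)/(243 - 1928) = -1486/(-1685) = -1486*(-1/1685) = 1486/1685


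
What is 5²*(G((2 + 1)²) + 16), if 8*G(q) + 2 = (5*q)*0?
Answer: 1575/4 ≈ 393.75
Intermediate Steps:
G(q) = -¼ (G(q) = -¼ + ((5*q)*0)/8 = -¼ + (⅛)*0 = -¼ + 0 = -¼)
5²*(G((2 + 1)²) + 16) = 5²*(-¼ + 16) = 25*(63/4) = 1575/4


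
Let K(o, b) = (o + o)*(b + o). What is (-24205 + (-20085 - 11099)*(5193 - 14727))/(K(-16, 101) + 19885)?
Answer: 297284051/17165 ≈ 17319.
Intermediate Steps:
K(o, b) = 2*o*(b + o) (K(o, b) = (2*o)*(b + o) = 2*o*(b + o))
(-24205 + (-20085 - 11099)*(5193 - 14727))/(K(-16, 101) + 19885) = (-24205 + (-20085 - 11099)*(5193 - 14727))/(2*(-16)*(101 - 16) + 19885) = (-24205 - 31184*(-9534))/(2*(-16)*85 + 19885) = (-24205 + 297308256)/(-2720 + 19885) = 297284051/17165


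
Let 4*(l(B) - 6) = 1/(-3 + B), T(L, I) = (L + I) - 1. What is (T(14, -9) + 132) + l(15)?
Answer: 6817/48 ≈ 142.02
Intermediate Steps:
T(L, I) = -1 + I + L (T(L, I) = (I + L) - 1 = -1 + I + L)
l(B) = 6 + 1/(4*(-3 + B))
(T(14, -9) + 132) + l(15) = ((-1 - 9 + 14) + 132) + (-71 + 24*15)/(4*(-3 + 15)) = (4 + 132) + (1/4)*(-71 + 360)/12 = 136 + (1/4)*(1/12)*289 = 136 + 289/48 = 6817/48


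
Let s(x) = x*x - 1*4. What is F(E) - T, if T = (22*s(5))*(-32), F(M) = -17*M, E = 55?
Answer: 13849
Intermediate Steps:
s(x) = -4 + x**2 (s(x) = x**2 - 4 = -4 + x**2)
T = -14784 (T = (22*(-4 + 5**2))*(-32) = (22*(-4 + 25))*(-32) = (22*21)*(-32) = 462*(-32) = -14784)
F(E) - T = -17*55 - 1*(-14784) = -935 + 14784 = 13849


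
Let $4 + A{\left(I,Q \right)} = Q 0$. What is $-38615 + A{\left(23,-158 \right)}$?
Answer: $-38619$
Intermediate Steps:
$A{\left(I,Q \right)} = -4$ ($A{\left(I,Q \right)} = -4 + Q 0 = -4 + 0 = -4$)
$-38615 + A{\left(23,-158 \right)} = -38615 - 4 = -38619$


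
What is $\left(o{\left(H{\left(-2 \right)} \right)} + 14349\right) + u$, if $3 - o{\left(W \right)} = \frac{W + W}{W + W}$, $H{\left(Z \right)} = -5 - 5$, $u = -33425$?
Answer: $-19074$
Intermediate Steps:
$H{\left(Z \right)} = -10$ ($H{\left(Z \right)} = -5 - 5 = -10$)
$o{\left(W \right)} = 2$ ($o{\left(W \right)} = 3 - \frac{W + W}{W + W} = 3 - \frac{2 W}{2 W} = 3 - 2 W \frac{1}{2 W} = 3 - 1 = 2$)
$\left(o{\left(H{\left(-2 \right)} \right)} + 14349\right) + u = \left(2 + 14349\right) - 33425 = 14351 - 33425 = -19074$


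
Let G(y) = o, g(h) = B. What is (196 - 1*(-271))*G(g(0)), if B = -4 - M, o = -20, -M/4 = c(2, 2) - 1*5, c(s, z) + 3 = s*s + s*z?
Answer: -9340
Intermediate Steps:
c(s, z) = -3 + s² + s*z (c(s, z) = -3 + (s*s + s*z) = -3 + (s² + s*z) = -3 + s² + s*z)
M = 0 (M = -4*((-3 + 2² + 2*2) - 1*5) = -4*((-3 + 4 + 4) - 5) = -4*(5 - 5) = -4*0 = 0)
B = -4 (B = -4 - 1*0 = -4 + 0 = -4)
g(h) = -4
G(y) = -20
(196 - 1*(-271))*G(g(0)) = (196 - 1*(-271))*(-20) = (196 + 271)*(-20) = 467*(-20) = -9340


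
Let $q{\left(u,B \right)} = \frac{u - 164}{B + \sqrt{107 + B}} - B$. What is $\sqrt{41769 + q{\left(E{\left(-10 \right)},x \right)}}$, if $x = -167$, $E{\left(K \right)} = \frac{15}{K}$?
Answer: $\frac{\sqrt{2} \sqrt{\frac{14006955 - 167744 i \sqrt{15}}{167 - 2 i \sqrt{15}}}}{2} \approx 204.79 + 0.00011199 i$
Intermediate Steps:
$q{\left(u,B \right)} = - B + \frac{-164 + u}{B + \sqrt{107 + B}}$ ($q{\left(u,B \right)} = \frac{-164 + u}{B + \sqrt{107 + B}} - B = - B + \frac{-164 + u}{B + \sqrt{107 + B}}$)
$\sqrt{41769 + q{\left(E{\left(-10 \right)},x \right)}} = \sqrt{41769 + \frac{-164 + \frac{15}{-10} - \left(-167\right)^{2} - - 167 \sqrt{107 - 167}}{-167 + \sqrt{107 - 167}}} = \sqrt{41769 + \frac{-164 + 15 \left(- \frac{1}{10}\right) - 27889 - - 167 \sqrt{-60}}{-167 + \sqrt{-60}}} = \sqrt{41769 + \frac{-164 - \frac{3}{2} - 27889 - - 167 \cdot 2 i \sqrt{15}}{-167 + 2 i \sqrt{15}}} = \sqrt{41769 + \frac{-164 - \frac{3}{2} - 27889 + 334 i \sqrt{15}}{-167 + 2 i \sqrt{15}}} = \sqrt{41769 + \frac{- \frac{56109}{2} + 334 i \sqrt{15}}{-167 + 2 i \sqrt{15}}}$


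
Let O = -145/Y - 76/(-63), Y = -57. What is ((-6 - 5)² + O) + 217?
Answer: 409075/1197 ≈ 341.75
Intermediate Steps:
O = 4489/1197 (O = -145/(-57) - 76/(-63) = -145*(-1/57) - 76*(-1/63) = 145/57 + 76/63 = 4489/1197 ≈ 3.7502)
((-6 - 5)² + O) + 217 = ((-6 - 5)² + 4489/1197) + 217 = ((-11)² + 4489/1197) + 217 = (121 + 4489/1197) + 217 = 149326/1197 + 217 = 409075/1197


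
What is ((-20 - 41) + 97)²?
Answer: 1296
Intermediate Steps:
((-20 - 41) + 97)² = (-61 + 97)² = 36² = 1296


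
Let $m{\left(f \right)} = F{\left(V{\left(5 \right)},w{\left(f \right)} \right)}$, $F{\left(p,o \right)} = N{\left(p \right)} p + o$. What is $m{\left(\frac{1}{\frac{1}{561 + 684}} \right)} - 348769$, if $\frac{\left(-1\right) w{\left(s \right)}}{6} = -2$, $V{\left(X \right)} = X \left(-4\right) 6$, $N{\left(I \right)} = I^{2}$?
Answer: $-2076757$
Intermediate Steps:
$V{\left(X \right)} = - 24 X$ ($V{\left(X \right)} = - 4 X 6 = - 24 X$)
$w{\left(s \right)} = 12$ ($w{\left(s \right)} = \left(-6\right) \left(-2\right) = 12$)
$F{\left(p,o \right)} = o + p^{3}$ ($F{\left(p,o \right)} = p^{2} p + o = p^{3} + o = o + p^{3}$)
$m{\left(f \right)} = -1727988$ ($m{\left(f \right)} = 12 + \left(\left(-24\right) 5\right)^{3} = 12 + \left(-120\right)^{3} = 12 - 1728000 = -1727988$)
$m{\left(\frac{1}{\frac{1}{561 + 684}} \right)} - 348769 = -1727988 - 348769 = -2076757$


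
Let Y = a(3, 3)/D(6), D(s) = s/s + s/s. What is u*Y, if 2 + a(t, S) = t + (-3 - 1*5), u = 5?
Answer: -35/2 ≈ -17.500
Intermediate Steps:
D(s) = 2 (D(s) = 1 + 1 = 2)
a(t, S) = -10 + t (a(t, S) = -2 + (t + (-3 - 1*5)) = -2 + (t + (-3 - 5)) = -2 + (t - 8) = -2 + (-8 + t) = -10 + t)
Y = -7/2 (Y = (-10 + 3)/2 = -7*1/2 = -7/2 ≈ -3.5000)
u*Y = 5*(-7/2) = -35/2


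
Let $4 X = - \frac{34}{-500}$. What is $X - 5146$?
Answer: $- \frac{5145983}{1000} \approx -5146.0$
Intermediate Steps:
$X = \frac{17}{1000}$ ($X = \frac{\left(-34\right) \frac{1}{-500}}{4} = \frac{\left(-34\right) \left(- \frac{1}{500}\right)}{4} = \frac{1}{4} \cdot \frac{17}{250} = \frac{17}{1000} \approx 0.017$)
$X - 5146 = \frac{17}{1000} - 5146 = - \frac{5145983}{1000}$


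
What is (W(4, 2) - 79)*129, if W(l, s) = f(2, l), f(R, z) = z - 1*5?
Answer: -10320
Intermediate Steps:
f(R, z) = -5 + z (f(R, z) = z - 5 = -5 + z)
W(l, s) = -5 + l
(W(4, 2) - 79)*129 = ((-5 + 4) - 79)*129 = (-1 - 79)*129 = -80*129 = -10320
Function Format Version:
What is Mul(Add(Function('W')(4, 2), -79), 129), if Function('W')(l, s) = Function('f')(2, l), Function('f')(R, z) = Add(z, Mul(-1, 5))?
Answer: -10320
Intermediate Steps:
Function('f')(R, z) = Add(-5, z) (Function('f')(R, z) = Add(z, -5) = Add(-5, z))
Function('W')(l, s) = Add(-5, l)
Mul(Add(Function('W')(4, 2), -79), 129) = Mul(Add(Add(-5, 4), -79), 129) = Mul(Add(-1, -79), 129) = Mul(-80, 129) = -10320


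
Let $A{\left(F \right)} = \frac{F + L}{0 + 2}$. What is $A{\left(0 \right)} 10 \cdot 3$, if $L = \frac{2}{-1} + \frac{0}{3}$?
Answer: $-30$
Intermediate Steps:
$L = -2$ ($L = 2 \left(-1\right) + 0 \cdot \frac{1}{3} = -2 + 0 = -2$)
$A{\left(F \right)} = -1 + \frac{F}{2}$ ($A{\left(F \right)} = \frac{F - 2}{0 + 2} = \frac{-2 + F}{2} = \left(-2 + F\right) \frac{1}{2} = -1 + \frac{F}{2}$)
$A{\left(0 \right)} 10 \cdot 3 = \left(-1 + \frac{1}{2} \cdot 0\right) 10 \cdot 3 = \left(-1 + 0\right) 10 \cdot 3 = \left(-1\right) 10 \cdot 3 = \left(-10\right) 3 = -30$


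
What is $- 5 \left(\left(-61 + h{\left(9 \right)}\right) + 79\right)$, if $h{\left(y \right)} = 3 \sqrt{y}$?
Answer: $-135$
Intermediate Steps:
$- 5 \left(\left(-61 + h{\left(9 \right)}\right) + 79\right) = - 5 \left(\left(-61 + 3 \sqrt{9}\right) + 79\right) = - 5 \left(\left(-61 + 3 \cdot 3\right) + 79\right) = - 5 \left(\left(-61 + 9\right) + 79\right) = - 5 \left(-52 + 79\right) = \left(-5\right) 27 = -135$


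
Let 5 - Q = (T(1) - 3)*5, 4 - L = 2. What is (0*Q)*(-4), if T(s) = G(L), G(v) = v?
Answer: 0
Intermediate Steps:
L = 2 (L = 4 - 1*2 = 4 - 2 = 2)
T(s) = 2
Q = 10 (Q = 5 - (2 - 3)*5 = 5 - (-1)*5 = 5 - 1*(-5) = 5 + 5 = 10)
(0*Q)*(-4) = (0*10)*(-4) = 0*(-4) = 0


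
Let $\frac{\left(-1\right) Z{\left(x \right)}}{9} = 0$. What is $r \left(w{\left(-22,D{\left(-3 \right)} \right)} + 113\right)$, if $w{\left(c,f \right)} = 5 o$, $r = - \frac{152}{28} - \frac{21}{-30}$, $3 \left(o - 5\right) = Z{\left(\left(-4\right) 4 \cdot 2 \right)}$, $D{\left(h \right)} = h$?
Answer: $- \frac{22839}{35} \approx -652.54$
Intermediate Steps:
$Z{\left(x \right)} = 0$ ($Z{\left(x \right)} = \left(-9\right) 0 = 0$)
$o = 5$ ($o = 5 + \frac{1}{3} \cdot 0 = 5 + 0 = 5$)
$r = - \frac{331}{70}$ ($r = \left(-152\right) \frac{1}{28} - - \frac{7}{10} = - \frac{38}{7} + \frac{7}{10} = - \frac{331}{70} \approx -4.7286$)
$w{\left(c,f \right)} = 25$ ($w{\left(c,f \right)} = 5 \cdot 5 = 25$)
$r \left(w{\left(-22,D{\left(-3 \right)} \right)} + 113\right) = - \frac{331 \left(25 + 113\right)}{70} = \left(- \frac{331}{70}\right) 138 = - \frac{22839}{35}$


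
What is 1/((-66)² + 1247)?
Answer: 1/5603 ≈ 0.00017848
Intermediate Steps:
1/((-66)² + 1247) = 1/(4356 + 1247) = 1/5603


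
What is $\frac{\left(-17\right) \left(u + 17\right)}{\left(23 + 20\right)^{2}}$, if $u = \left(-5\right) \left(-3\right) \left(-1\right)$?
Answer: $- \frac{34}{1849} \approx -0.018388$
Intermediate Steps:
$u = -15$ ($u = 15 \left(-1\right) = -15$)
$\frac{\left(-17\right) \left(u + 17\right)}{\left(23 + 20\right)^{2}} = \frac{\left(-17\right) \left(-15 + 17\right)}{\left(23 + 20\right)^{2}} = \frac{\left(-17\right) 2}{43^{2}} = - \frac{34}{1849}$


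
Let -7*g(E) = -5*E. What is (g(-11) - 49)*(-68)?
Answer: 27064/7 ≈ 3866.3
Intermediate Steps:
g(E) = 5*E/7 (g(E) = -(-5)*E/7 = 5*E/7)
(g(-11) - 49)*(-68) = ((5/7)*(-11) - 49)*(-68) = (-55/7 - 49)*(-68) = -398/7*(-68) = 27064/7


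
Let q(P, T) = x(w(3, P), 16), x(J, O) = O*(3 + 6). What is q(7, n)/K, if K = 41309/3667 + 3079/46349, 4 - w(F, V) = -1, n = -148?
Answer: 12237248376/962960767 ≈ 12.708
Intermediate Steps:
w(F, V) = 5 (w(F, V) = 4 - 1*(-1) = 4 + 1 = 5)
x(J, O) = 9*O (x(J, O) = O*9 = 9*O)
q(P, T) = 144 (q(P, T) = 9*16 = 144)
K = 1925921534/169961783 (K = 41309*(1/3667) + 3079*(1/46349) = 41309/3667 + 3079/46349 = 1925921534/169961783 ≈ 11.331)
q(7, n)/K = 144/(1925921534/169961783) = 144*(169961783/1925921534) = 12237248376/962960767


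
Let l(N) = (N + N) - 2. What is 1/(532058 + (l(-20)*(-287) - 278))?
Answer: 1/543834 ≈ 1.8388e-6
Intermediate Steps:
l(N) = -2 + 2*N (l(N) = 2*N - 2 = -2 + 2*N)
1/(532058 + (l(-20)*(-287) - 278)) = 1/(532058 + ((-2 + 2*(-20))*(-287) - 278)) = 1/(532058 + ((-2 - 40)*(-287) - 278)) = 1/(532058 + (-42*(-287) - 278)) = 1/(532058 + (12054 - 278)) = 1/(532058 + 11776) = 1/543834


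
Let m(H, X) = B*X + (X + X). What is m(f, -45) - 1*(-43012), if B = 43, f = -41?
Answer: 40987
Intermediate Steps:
m(H, X) = 45*X (m(H, X) = 43*X + (X + X) = 43*X + 2*X = 45*X)
m(f, -45) - 1*(-43012) = 45*(-45) - 1*(-43012) = -2025 + 43012 = 40987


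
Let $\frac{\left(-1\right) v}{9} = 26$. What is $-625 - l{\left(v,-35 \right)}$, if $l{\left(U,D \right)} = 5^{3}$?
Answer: $-750$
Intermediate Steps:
$v = -234$ ($v = \left(-9\right) 26 = -234$)
$l{\left(U,D \right)} = 125$
$-625 - l{\left(v,-35 \right)} = -625 - 125 = -750$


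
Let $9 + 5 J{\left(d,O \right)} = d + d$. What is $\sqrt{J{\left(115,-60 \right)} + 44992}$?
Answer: $\frac{11 \sqrt{9305}}{5} \approx 212.22$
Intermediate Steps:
$J{\left(d,O \right)} = - \frac{9}{5} + \frac{2 d}{5}$ ($J{\left(d,O \right)} = - \frac{9}{5} + \frac{d + d}{5} = - \frac{9}{5} + \frac{2 d}{5}$)
$\sqrt{J{\left(115,-60 \right)} + 44992} = \sqrt{\left(- \frac{9}{5} + \frac{2}{5} \cdot 115\right) + 44992} = \sqrt{\left(- \frac{9}{5} + 46\right) + 44992} = \sqrt{\frac{221}{5} + 44992} = \sqrt{\frac{225181}{5}} = \frac{11 \sqrt{9305}}{5}$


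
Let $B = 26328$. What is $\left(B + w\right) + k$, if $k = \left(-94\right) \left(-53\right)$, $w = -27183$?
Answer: $4127$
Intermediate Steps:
$k = 4982$
$\left(B + w\right) + k = \left(26328 - 27183\right) + 4982 = -855 + 4982 = 4127$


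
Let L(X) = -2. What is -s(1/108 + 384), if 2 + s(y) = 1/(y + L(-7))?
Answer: 82406/41257 ≈ 1.9974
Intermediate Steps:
s(y) = -2 + 1/(-2 + y) (s(y) = -2 + 1/(y - 2) = -2 + 1/(-2 + y))
-s(1/108 + 384) = -(5 - 2*(1/108 + 384))/(-2 + (1/108 + 384)) = -(5 - 2*41473/108)/(-2 + 41473/108) = -(5 - 41473/54)/41257/108 = -108*(-41203)/(41257*54) = -1*(-82406/41257) = 82406/41257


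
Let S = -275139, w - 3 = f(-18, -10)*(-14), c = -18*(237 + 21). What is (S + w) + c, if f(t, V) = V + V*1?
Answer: -279500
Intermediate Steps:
f(t, V) = 2*V (f(t, V) = V + V = 2*V)
c = -4644 (c = -18*258 = -4644)
w = 283 (w = 3 + (2*(-10))*(-14) = 3 - 20*(-14) = 3 + 280 = 283)
(S + w) + c = (-275139 + 283) - 4644 = -274856 - 4644 = -279500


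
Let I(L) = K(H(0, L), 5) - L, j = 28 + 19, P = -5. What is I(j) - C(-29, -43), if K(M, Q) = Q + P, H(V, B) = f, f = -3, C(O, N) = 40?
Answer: -87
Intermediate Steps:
j = 47
H(V, B) = -3
K(M, Q) = -5 + Q (K(M, Q) = Q - 5 = -5 + Q)
I(L) = -L (I(L) = (-5 + 5) - L = 0 - L = -L)
I(j) - C(-29, -43) = -1*47 - 1*40 = -47 - 40 = -87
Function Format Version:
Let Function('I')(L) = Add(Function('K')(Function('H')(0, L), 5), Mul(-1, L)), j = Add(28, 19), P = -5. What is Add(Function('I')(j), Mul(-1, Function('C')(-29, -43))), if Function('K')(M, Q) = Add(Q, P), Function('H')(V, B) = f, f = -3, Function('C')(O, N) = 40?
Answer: -87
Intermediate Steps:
j = 47
Function('H')(V, B) = -3
Function('K')(M, Q) = Add(-5, Q) (Function('K')(M, Q) = Add(Q, -5) = Add(-5, Q))
Function('I')(L) = Mul(-1, L) (Function('I')(L) = Add(Add(-5, 5), Mul(-1, L)) = Add(0, Mul(-1, L)) = Mul(-1, L))
Add(Function('I')(j), Mul(-1, Function('C')(-29, -43))) = Add(Mul(-1, 47), Mul(-1, 40)) = Add(-47, -40) = -87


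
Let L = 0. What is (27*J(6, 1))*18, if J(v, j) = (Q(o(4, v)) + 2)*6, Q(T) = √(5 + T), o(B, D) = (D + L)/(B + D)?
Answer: 5832 + 5832*√35/5 ≈ 12733.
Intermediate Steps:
o(B, D) = D/(B + D) (o(B, D) = (D + 0)/(B + D) = D/(B + D))
J(v, j) = 12 + 6*√(5 + v/(4 + v)) (J(v, j) = (√(5 + v/(4 + v)) + 2)*6 = (2 + √(5 + v/(4 + v)))*6 = 12 + 6*√(5 + v/(4 + v)))
(27*J(6, 1))*18 = (27*(12 + 6*√2*√((10 + 3*6)/(4 + 6))))*18 = (27*(12 + 6*√2*√((10 + 18)/10)))*18 = (27*(12 + 6*√2*√((⅒)*28)))*18 = (27*(12 + 6*√2*√(14/5)))*18 = (27*(12 + 6*√2*(√70/5)))*18 = (27*(12 + 12*√35/5))*18 = (324 + 324*√35/5)*18 = 5832 + 5832*√35/5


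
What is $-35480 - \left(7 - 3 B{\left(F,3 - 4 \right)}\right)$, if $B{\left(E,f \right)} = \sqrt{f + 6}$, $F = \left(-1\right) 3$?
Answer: $-35487 + 3 \sqrt{5} \approx -35480.0$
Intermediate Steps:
$F = -3$
$B{\left(E,f \right)} = \sqrt{6 + f}$
$-35480 - \left(7 - 3 B{\left(F,3 - 4 \right)}\right) = -35480 - \left(7 - 3 \sqrt{6 + \left(3 - 4\right)}\right) = -35480 - \left(7 - 3 \sqrt{6 - 1}\right) = -35480 - \left(7 - 3 \sqrt{5}\right) = -35487 + 3 \sqrt{5}$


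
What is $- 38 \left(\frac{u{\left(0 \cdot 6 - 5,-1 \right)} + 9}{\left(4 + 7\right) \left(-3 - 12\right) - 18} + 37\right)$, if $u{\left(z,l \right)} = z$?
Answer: $- \frac{257146}{183} \approx -1405.2$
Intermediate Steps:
$- 38 \left(\frac{u{\left(0 \cdot 6 - 5,-1 \right)} + 9}{\left(4 + 7\right) \left(-3 - 12\right) - 18} + 37\right) = - 38 \left(\frac{\left(0 \cdot 6 - 5\right) + 9}{\left(4 + 7\right) \left(-3 - 12\right) - 18} + 37\right) = - 38 \left(\frac{\left(0 - 5\right) + 9}{11 \left(-15\right) - 18} + 37\right) = - 38 \left(\frac{-5 + 9}{-165 - 18} + 37\right) = - 38 \left(\frac{4}{-183} + 37\right) = - 38 \left(4 \left(- \frac{1}{183}\right) + 37\right) = - 38 \left(- \frac{4}{183} + 37\right) = \left(-38\right) \frac{6767}{183} = - \frac{257146}{183}$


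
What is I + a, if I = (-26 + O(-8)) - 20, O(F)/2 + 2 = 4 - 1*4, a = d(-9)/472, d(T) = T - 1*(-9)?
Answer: -50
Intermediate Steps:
d(T) = 9 + T (d(T) = T + 9 = 9 + T)
a = 0 (a = (9 - 9)/472 = 0*(1/472) = 0)
O(F) = -4 (O(F) = -4 + 2*(4 - 1*4) = -4 + 2*(4 - 4) = -4 + 2*0 = -4 + 0 = -4)
I = -50 (I = (-26 - 4) - 20 = -30 - 20 = -50)
I + a = -50 + 0 = -50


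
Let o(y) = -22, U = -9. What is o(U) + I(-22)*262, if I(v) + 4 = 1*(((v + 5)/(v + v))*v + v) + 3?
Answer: -8275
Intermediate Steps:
I(v) = 3/2 + 3*v/2 (I(v) = -4 + (1*(((v + 5)/(v + v))*v + v) + 3) = -4 + (1*(((5 + v)/((2*v)))*v + v) + 3) = -4 + (1*(((5 + v)*(1/(2*v)))*v + v) + 3) = -4 + (1*(((5 + v)/(2*v))*v + v) + 3) = -4 + (1*((5/2 + v/2) + v) + 3) = -4 + (1*(5/2 + 3*v/2) + 3) = -4 + ((5/2 + 3*v/2) + 3) = -4 + (11/2 + 3*v/2) = 3/2 + 3*v/2)
o(U) + I(-22)*262 = -22 + (3/2 + (3/2)*(-22))*262 = -22 + (3/2 - 33)*262 = -22 - 63/2*262 = -22 - 8253 = -8275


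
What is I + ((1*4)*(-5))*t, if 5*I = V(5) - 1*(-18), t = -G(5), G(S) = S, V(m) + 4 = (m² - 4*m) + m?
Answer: 524/5 ≈ 104.80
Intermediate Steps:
V(m) = -4 + m² - 3*m (V(m) = -4 + ((m² - 4*m) + m) = -4 + (m² - 3*m) = -4 + m² - 3*m)
t = -5 (t = -1*5 = -5)
I = 24/5 (I = ((-4 + 5² - 3*5) - 1*(-18))/5 = ((-4 + 25 - 15) + 18)/5 = (6 + 18)/5 = (⅕)*24 = 24/5 ≈ 4.8000)
I + ((1*4)*(-5))*t = 24/5 + ((1*4)*(-5))*(-5) = 24/5 + (4*(-5))*(-5) = 24/5 - 20*(-5) = 24/5 + 100 = 524/5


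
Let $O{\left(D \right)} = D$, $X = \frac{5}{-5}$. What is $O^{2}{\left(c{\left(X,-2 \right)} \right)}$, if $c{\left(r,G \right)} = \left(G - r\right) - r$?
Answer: $0$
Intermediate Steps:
$X = -1$ ($X = 5 \left(- \frac{1}{5}\right) = -1$)
$c{\left(r,G \right)} = G - 2 r$
$O^{2}{\left(c{\left(X,-2 \right)} \right)} = \left(-2 - -2\right)^{2} = \left(-2 + 2\right)^{2} = 0^{2} = 0$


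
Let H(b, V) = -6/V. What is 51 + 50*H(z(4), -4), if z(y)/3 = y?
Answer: 126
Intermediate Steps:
z(y) = 3*y
51 + 50*H(z(4), -4) = 51 + 50*(-6/(-4)) = 51 + 50*(-6*(-¼)) = 51 + 50*(3/2) = 51 + 75 = 126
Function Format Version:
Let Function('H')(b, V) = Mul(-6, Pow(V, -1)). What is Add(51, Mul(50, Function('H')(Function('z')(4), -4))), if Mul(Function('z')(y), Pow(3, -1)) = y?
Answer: 126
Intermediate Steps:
Function('z')(y) = Mul(3, y)
Add(51, Mul(50, Function('H')(Function('z')(4), -4))) = Add(51, Mul(50, Mul(-6, Pow(-4, -1)))) = Add(51, Mul(50, Mul(-6, Rational(-1, 4)))) = Add(51, Mul(50, Rational(3, 2))) = Add(51, 75) = 126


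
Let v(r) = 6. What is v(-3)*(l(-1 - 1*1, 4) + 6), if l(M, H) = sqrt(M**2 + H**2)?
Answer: 36 + 12*sqrt(5) ≈ 62.833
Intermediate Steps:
l(M, H) = sqrt(H**2 + M**2)
v(-3)*(l(-1 - 1*1, 4) + 6) = 6*(sqrt(4**2 + (-1 - 1*1)**2) + 6) = 6*(sqrt(16 + (-1 - 1)**2) + 6) = 6*(sqrt(16 + (-2)**2) + 6) = 6*(sqrt(16 + 4) + 6) = 6*(sqrt(20) + 6) = 6*(2*sqrt(5) + 6) = 6*(6 + 2*sqrt(5)) = 36 + 12*sqrt(5)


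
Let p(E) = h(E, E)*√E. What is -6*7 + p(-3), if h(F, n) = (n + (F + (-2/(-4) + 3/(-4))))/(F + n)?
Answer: -42 + 25*I*√3/24 ≈ -42.0 + 1.8042*I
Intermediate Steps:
h(F, n) = (-¼ + F + n)/(F + n) (h(F, n) = (n + (F + (-2*(-¼) + 3*(-¼))))/(F + n) = (n + (F + (½ - ¾)))/(F + n) = (n + (F - ¼))/(F + n) = (n + (-¼ + F))/(F + n) = (-¼ + F + n)/(F + n))
p(E) = (-¼ + 2*E)/(2*√E) (p(E) = ((-¼ + E + E)/(E + E))*√E = ((-¼ + 2*E)/((2*E)))*√E = ((1/(2*E))*(-¼ + 2*E))*√E = ((-¼ + 2*E)/(2*E))*√E = (-¼ + 2*E)/(2*√E))
-6*7 + p(-3) = -6*7 + (-⅛ - 3)/√(-3) = -42 - I*√3/3*(-25/8) = -42 + 25*I*√3/24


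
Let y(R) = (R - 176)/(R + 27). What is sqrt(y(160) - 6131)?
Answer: I*sqrt(214397931)/187 ≈ 78.301*I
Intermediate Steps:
y(R) = (-176 + R)/(27 + R)
sqrt(y(160) - 6131) = sqrt((-176 + 160)/(27 + 160) - 6131) = sqrt(-16/187 - 6131) = sqrt(-1146513/187) = I*sqrt(214397931)/187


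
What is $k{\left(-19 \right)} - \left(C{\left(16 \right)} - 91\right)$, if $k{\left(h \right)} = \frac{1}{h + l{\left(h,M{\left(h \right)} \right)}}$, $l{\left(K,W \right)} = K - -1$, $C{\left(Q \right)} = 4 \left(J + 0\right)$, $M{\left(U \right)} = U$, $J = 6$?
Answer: $\frac{2478}{37} \approx 66.973$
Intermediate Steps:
$C{\left(Q \right)} = 24$ ($C{\left(Q \right)} = 4 \left(6 + 0\right) = 4 \cdot 6 = 24$)
$l{\left(K,W \right)} = 1 + K$ ($l{\left(K,W \right)} = K + 1 = 1 + K$)
$k{\left(h \right)} = \frac{1}{1 + 2 h}$ ($k{\left(h \right)} = \frac{1}{h + \left(1 + h\right)} = \frac{1}{1 + 2 h}$)
$k{\left(-19 \right)} - \left(C{\left(16 \right)} - 91\right) = \frac{1}{1 + 2 \left(-19\right)} - \left(24 - 91\right) = \frac{1}{1 - 38} - \left(24 - 91\right) = \frac{1}{-37} - -67 = - \frac{1}{37} + 67 = \frac{2478}{37}$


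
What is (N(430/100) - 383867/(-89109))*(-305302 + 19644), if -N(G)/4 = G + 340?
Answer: 174732782002262/445545 ≈ 3.9218e+8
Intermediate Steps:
N(G) = -1360 - 4*G (N(G) = -4*(G + 340) = -4*(340 + G) = -1360 - 4*G)
(N(430/100) - 383867/(-89109))*(-305302 + 19644) = ((-1360 - 1720/100) - 383867/(-89109))*(-305302 + 19644) = ((-1360 - 1720/100) - 383867*(-1/89109))*(-285658) = ((-1360 - 4*43/10) + 383867/89109)*(-285658) = ((-1360 - 86/5) + 383867/89109)*(-285658) = (-6886/5 + 383867/89109)*(-285658) = -611685239/445545*(-285658) = 174732782002262/445545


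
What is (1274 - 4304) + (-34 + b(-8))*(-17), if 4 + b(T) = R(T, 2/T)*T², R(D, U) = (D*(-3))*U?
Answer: 4144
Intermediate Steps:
R(D, U) = -3*D*U (R(D, U) = (-3*D)*U = -3*D*U)
b(T) = -4 - 6*T² (b(T) = -4 + (-3*T*2/T)*T² = -4 - 6*T²)
(1274 - 4304) + (-34 + b(-8))*(-17) = (1274 - 4304) + (-34 + (-4 - 6*(-8)²))*(-17) = -3030 + (-34 + (-4 - 6*64))*(-17) = -3030 + (-34 + (-4 - 384))*(-17) = -3030 + (-34 - 388)*(-17) = -3030 - 422*(-17) = -3030 + 7174 = 4144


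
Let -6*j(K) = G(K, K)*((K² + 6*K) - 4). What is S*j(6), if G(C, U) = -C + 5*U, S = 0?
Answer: 0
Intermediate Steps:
j(K) = -2*K*(-4 + K² + 6*K)/3 (j(K) = -(-K + 5*K)*((K² + 6*K) - 4)/6 = -4*K*(-4 + K² + 6*K)/6 = -2*K*(-4 + K² + 6*K)/3)
S*j(6) = 0*((⅔)*6*(4 - 1*6² - 6*6)) = 0*((⅔)*6*(4 - 1*36 - 36)) = 0*((⅔)*6*(4 - 36 - 36)) = 0*((⅔)*6*(-68)) = 0*(-272) = 0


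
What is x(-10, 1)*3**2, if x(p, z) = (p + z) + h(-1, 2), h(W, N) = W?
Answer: -90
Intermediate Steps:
x(p, z) = -1 + p + z (x(p, z) = (p + z) - 1 = -1 + p + z)
x(-10, 1)*3**2 = (-1 - 10 + 1)*3**2 = -10*9 = -90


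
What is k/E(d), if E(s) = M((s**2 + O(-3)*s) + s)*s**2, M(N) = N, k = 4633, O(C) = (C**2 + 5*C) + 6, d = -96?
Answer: 4633/84049920 ≈ 5.5122e-5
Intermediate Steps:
O(C) = 6 + C**2 + 5*C
E(s) = s**2*(s + s**2) (E(s) = ((s**2 + (6 + (-3)**2 + 5*(-3))*s) + s)*s**2 = ((s**2 + (6 + 9 - 15)*s) + s)*s**2 = ((s**2 + 0*s) + s)*s**2 = ((s**2 + 0) + s)*s**2 = (s**2 + s)*s**2 = (s + s**2)*s**2 = s**2*(s + s**2))
k/E(d) = 4633/(((-96)**3*(1 - 96))) = 4633/((-884736*(-95))) = 4633/84049920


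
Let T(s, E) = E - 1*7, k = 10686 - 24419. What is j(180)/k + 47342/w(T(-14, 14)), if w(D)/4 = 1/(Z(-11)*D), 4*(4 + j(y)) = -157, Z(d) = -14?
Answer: -63714473055/54932 ≈ -1.1599e+6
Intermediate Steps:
j(y) = -173/4 (j(y) = -4 + (1/4)*(-157) = -4 - 157/4 = -173/4)
k = -13733
T(s, E) = -7 + E (T(s, E) = E - 7 = -7 + E)
w(D) = -2/(7*D) (w(D) = 4*(1/((-14)*D)) = 4*(-1/(14*D)) = -2/(7*D))
j(180)/k + 47342/w(T(-14, 14)) = -173/4/(-13733) + 47342/((-2/(7*(-7 + 14)))) = -173/4*(-1/13733) + 47342/((-2/7/7)) = 173/54932 + 47342/((-2/7*1/7)) = 173/54932 + 47342/(-2/49) = 173/54932 + 47342*(-49/2) = 173/54932 - 1159879 = -63714473055/54932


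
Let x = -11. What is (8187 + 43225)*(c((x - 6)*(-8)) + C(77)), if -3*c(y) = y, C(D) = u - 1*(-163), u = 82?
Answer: 30795788/3 ≈ 1.0265e+7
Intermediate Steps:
C(D) = 245 (C(D) = 82 - 1*(-163) = 82 + 163 = 245)
c(y) = -y/3
(8187 + 43225)*(c((x - 6)*(-8)) + C(77)) = (8187 + 43225)*(-(-11 - 6)*(-8)/3 + 245) = 51412*(-(-17)*(-8)/3 + 245) = 51412*(-⅓*136 + 245) = 51412*(-136/3 + 245) = 51412*(599/3) = 30795788/3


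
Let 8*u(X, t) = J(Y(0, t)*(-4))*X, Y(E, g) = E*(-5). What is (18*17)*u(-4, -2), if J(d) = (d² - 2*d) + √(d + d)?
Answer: 0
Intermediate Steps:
Y(E, g) = -5*E
J(d) = d² - 2*d + √2*√d (J(d) = (d² - 2*d) + √(2*d) = (d² - 2*d) + √2*√d = d² - 2*d + √2*√d)
u(X, t) = 0 (u(X, t) = (((-5*0*(-4))² - 2*(-5*0)*(-4) + √2*√(-5*0*(-4)))*X)/8 = (((0*(-4))² - 0*(-4) + √2*√(0*(-4)))*X)/8 = ((0² - 2*0 + √2*√0)*X)/8 = ((0 + 0 + √2*0)*X)/8 = ((0 + 0 + 0)*X)/8 = (0*X)/8 = (⅛)*0 = 0)
(18*17)*u(-4, -2) = (18*17)*0 = 306*0 = 0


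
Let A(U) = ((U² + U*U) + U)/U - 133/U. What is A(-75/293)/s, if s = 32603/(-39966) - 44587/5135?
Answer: -156363182679548/2855842354855 ≈ -54.752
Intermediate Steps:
s = -1949380447/205225410 (s = 32603*(-1/39966) - 44587*1/5135 = -32603/39966 - 44587/5135 = -1949380447/205225410 ≈ -9.4987)
A(U) = -133/U + (U + 2*U²)/U (A(U) = ((U² + U²) + U)/U - 133/U = (2*U² + U)/U - 133/U = (U + 2*U²)/U - 133/U = -133/U + (U + 2*U²)/U)
A(-75/293)/s = (1 - 133/((-75/293)) + 2*(-75/293))/(-1949380447/205225410) = (1 - 133/((-75*1/293)) + 2*(-75*1/293))*(-205225410/1949380447) = (1 - 133/(-75/293) + 2*(-75/293))*(-205225410/1949380447) = (1 - 133*(-293/75) - 150/293)*(-205225410/1949380447) = (1 + 38969/75 - 150/293)*(-205225410/1949380447) = (11428642/21975)*(-205225410/1949380447) = -156363182679548/2855842354855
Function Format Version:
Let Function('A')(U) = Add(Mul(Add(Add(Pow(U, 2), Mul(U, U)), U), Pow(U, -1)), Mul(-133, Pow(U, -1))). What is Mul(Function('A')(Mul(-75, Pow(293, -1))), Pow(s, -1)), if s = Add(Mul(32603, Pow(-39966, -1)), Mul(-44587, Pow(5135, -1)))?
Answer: Rational(-156363182679548, 2855842354855) ≈ -54.752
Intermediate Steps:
s = Rational(-1949380447, 205225410) (s = Add(Mul(32603, Rational(-1, 39966)), Mul(-44587, Rational(1, 5135))) = Add(Rational(-32603, 39966), Rational(-44587, 5135)) = Rational(-1949380447, 205225410) ≈ -9.4987)
Function('A')(U) = Add(Mul(-133, Pow(U, -1)), Mul(Pow(U, -1), Add(U, Mul(2, Pow(U, 2))))) (Function('A')(U) = Add(Mul(Add(Add(Pow(U, 2), Pow(U, 2)), U), Pow(U, -1)), Mul(-133, Pow(U, -1))) = Add(Mul(Add(Mul(2, Pow(U, 2)), U), Pow(U, -1)), Mul(-133, Pow(U, -1))) = Add(Mul(Add(U, Mul(2, Pow(U, 2))), Pow(U, -1)), Mul(-133, Pow(U, -1))) = Add(Mul(Pow(U, -1), Add(U, Mul(2, Pow(U, 2)))), Mul(-133, Pow(U, -1))) = Add(Mul(-133, Pow(U, -1)), Mul(Pow(U, -1), Add(U, Mul(2, Pow(U, 2))))))
Mul(Function('A')(Mul(-75, Pow(293, -1))), Pow(s, -1)) = Mul(Add(1, Mul(-133, Pow(Mul(-75, Pow(293, -1)), -1)), Mul(2, Mul(-75, Pow(293, -1)))), Pow(Rational(-1949380447, 205225410), -1)) = Mul(Add(1, Mul(-133, Pow(Mul(-75, Rational(1, 293)), -1)), Mul(2, Mul(-75, Rational(1, 293)))), Rational(-205225410, 1949380447)) = Mul(Add(1, Mul(-133, Pow(Rational(-75, 293), -1)), Mul(2, Rational(-75, 293))), Rational(-205225410, 1949380447)) = Mul(Add(1, Mul(-133, Rational(-293, 75)), Rational(-150, 293)), Rational(-205225410, 1949380447)) = Mul(Add(1, Rational(38969, 75), Rational(-150, 293)), Rational(-205225410, 1949380447)) = Mul(Rational(11428642, 21975), Rational(-205225410, 1949380447)) = Rational(-156363182679548, 2855842354855)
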